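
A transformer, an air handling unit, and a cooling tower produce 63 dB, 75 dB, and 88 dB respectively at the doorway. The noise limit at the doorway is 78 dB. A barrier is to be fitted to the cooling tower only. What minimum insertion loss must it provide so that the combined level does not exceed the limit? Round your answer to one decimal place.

13.3 dB

The untreated sources together contribute 10^(63/10) + 10^(75/10) = 3.362e+07, i.e. 75.27 dB.
To meet 78 dB overall, the treated cooling tower may contribute at most 10^(78/10) − 3.362e+07 = 2.948e+07, i.e. 74.69 dB.
Required insertion loss = 88 − 74.69 = 13.31 dB.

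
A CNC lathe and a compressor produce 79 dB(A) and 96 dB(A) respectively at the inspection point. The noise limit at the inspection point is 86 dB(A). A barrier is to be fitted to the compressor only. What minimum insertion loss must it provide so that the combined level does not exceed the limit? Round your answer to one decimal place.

11.0 dB

Everything except the compressor sums to 10^(79/10) = 7.943e+07 in linear terms, 79.00 dB(A).
To meet 86 dB(A) overall, the treated compressor may contribute at most 10^(86/10) − 7.943e+07 = 3.187e+08, i.e. 85.03 dB(A).
Required insertion loss = 96 − 85.03 = 10.97 dB.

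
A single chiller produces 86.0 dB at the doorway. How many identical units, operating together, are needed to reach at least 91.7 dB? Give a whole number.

Need L₁ + 10·log₁₀ N ≥ 91.7, i.e. log₁₀ N ≥ 0.57.
N ≥ 10^(5.7/10) = 3.715, so N = 4.

4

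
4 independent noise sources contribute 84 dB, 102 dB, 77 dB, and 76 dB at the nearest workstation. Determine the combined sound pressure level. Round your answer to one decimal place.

102.1 dB

Incoherent sources combine by intensity addition: L_total = 10·log₁₀(Σ 10^(L_i/10)).
Σ 10^(L/10) = 10^(84/10) + 10^(102/10) + 10^(77/10) + 10^(76/10) = 1.619e+10.
L_total = 10·log₁₀(1.619e+10) = 102.09 dB.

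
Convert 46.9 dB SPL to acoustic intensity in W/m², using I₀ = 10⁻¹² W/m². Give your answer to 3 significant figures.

4.90e-08 W/m²

I/I₀ = 10^(46.9/10) = 4.898e+04, so I = 4.898e+04 × 10⁻¹² W/m².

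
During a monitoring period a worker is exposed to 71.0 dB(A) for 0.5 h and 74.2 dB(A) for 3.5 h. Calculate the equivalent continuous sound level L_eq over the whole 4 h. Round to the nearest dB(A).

74 dB(A)

L_eq = 10·log₁₀[(1/T)·Σ tᵢ·10^(Lᵢ/10)] with T = 4 h.
Σ tᵢ·10^(Lᵢ/10) = 0.5·10^(71.0/10) + 3.5·10^(74.2/10) = 9.835e+07.
L_eq = 10·log₁₀(9.835e+07/4) = 73.91 dB(A).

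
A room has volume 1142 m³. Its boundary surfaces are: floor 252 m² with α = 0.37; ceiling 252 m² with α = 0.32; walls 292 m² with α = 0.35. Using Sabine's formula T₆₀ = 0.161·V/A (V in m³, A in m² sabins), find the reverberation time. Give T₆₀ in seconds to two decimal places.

0.67 s

Summing Sᵢαᵢ: 252·0.37 + 252·0.32 + 292·0.35 = 276.08 m².
T₆₀ = 0.161·V/A = 0.161·1142/276.08 = 0.666 s.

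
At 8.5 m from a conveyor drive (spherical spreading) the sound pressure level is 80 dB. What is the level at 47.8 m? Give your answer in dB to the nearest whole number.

65 dB

Spherical spreading from a point source gives a 20·log₁₀(r₂/r₁) drop.
L₂ = 80 − 20·log₁₀(47.8/8.5) = 80 − 15.000 = 65.00 dB.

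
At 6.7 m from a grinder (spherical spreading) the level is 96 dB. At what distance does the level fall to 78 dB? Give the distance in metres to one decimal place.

53.2 m

The 18.0 dB drop corresponds to a distance ratio of 10^(18.0/20) for a point source.
r₂ = 6.7·10^((96−78)/20) = 6.7·10^(18.0/20) = 53.22 m.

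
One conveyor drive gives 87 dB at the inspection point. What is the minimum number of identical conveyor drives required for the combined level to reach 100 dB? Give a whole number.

20

N identical sources give L₁ + 10·log₁₀ N, so require 10·log₁₀ N ≥ 100 − 87 = 13.0 dB.
N ≥ 10^(13.0/10) = 19.953, so N = 20.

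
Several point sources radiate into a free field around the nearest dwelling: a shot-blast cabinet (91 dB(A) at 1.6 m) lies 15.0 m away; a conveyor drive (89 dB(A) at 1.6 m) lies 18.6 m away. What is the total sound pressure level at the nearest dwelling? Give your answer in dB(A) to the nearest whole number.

73 dB(A)

Propagate each source to the receiver with L = L_ref − 20·log₁₀(r/r_ref), then add intensities.
shot-blast cabinet: 91 − 20·log₁₀(15.0/1.6) = 91 − 19.44 = 71.56 dB(A).
conveyor drive: 89 − 20·log₁₀(18.6/1.6) = 89 − 21.31 = 67.69 dB(A).
Σ 10^(L/10) = 2.020e+07 → L_total = 10·log₁₀(2.020e+07) = 73.05 dB(A).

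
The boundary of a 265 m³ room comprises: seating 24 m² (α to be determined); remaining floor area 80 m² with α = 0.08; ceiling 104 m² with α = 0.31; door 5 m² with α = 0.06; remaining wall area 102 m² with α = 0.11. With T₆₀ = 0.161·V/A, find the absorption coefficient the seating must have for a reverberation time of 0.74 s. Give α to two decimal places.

0.31

A = 0.161·V/T₆₀ = 0.161·265/0.74 = 57.66 m² sabins.
Absorption from the other surfaces = 80·0.08 + 104·0.31 + 5·0.06 + 102·0.11 = 50.16 m², so the seating must supply 7.50 m² over 24 m².
α = 7.50/24 = 0.312.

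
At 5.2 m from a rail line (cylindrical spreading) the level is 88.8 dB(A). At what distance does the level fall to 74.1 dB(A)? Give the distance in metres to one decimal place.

153.5 m

For a line source L₁ − L₂ = 10·log₁₀(r₂/r₁), so r₂ = r₁·10^((L₁−L₂)/10).
r₂ = 5.2·10^((88.8−74.1)/10) = 5.2·10^(14.7/10) = 153.46 m.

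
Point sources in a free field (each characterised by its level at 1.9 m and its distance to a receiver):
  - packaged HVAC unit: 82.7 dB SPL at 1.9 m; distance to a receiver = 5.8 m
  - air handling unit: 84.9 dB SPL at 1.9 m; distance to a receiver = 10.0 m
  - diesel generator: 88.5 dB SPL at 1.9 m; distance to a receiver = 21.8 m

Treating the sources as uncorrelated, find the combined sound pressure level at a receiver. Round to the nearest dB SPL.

76 dB SPL

First find each source's level at the receiver (point-source: −20·log₁₀(r/r_ref)), then combine on an intensity basis.
packaged HVAC unit: 82.7 − 20·log₁₀(5.8/1.9) = 82.7 − 9.69 = 73.01 dB SPL.
air handling unit: 84.9 − 20·log₁₀(10.0/1.9) = 84.9 − 14.42 = 70.48 dB SPL.
diesel generator: 88.5 − 20·log₁₀(21.8/1.9) = 88.5 − 21.19 = 67.31 dB SPL.
Σ 10^(L/10) = 3.652e+07 → L_total = 10·log₁₀(3.652e+07) = 75.62 dB SPL.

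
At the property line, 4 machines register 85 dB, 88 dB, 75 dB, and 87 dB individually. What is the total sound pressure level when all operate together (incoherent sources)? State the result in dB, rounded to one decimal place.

Incoherent sources combine by intensity addition: L_total = 10·log₁₀(Σ 10^(L_i/10)).
Σ 10^(L/10) = 10^(85/10) + 10^(88/10) + 10^(75/10) + 10^(87/10) = 1.480e+09.
L_total = 10·log₁₀(1.480e+09) = 91.70 dB.

91.7 dB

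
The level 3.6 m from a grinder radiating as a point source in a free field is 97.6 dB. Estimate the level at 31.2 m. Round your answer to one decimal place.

78.8 dB

Spherical spreading from a point source gives a 20·log₁₀(r₂/r₁) drop.
L₂ = 97.6 − 20·log₁₀(31.2/3.6) = 97.6 − 18.757 = 78.84 dB.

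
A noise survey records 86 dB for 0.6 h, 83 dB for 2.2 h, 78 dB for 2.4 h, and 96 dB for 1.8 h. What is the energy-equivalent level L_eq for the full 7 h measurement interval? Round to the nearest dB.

91 dB

The energy average is taken in the linear domain: L_eq = 10·log₁₀[(Σ tᵢ·10^(Lᵢ/10))/T], T = 7 h.
Σ tᵢ·10^(Lᵢ/10) = 0.6·10^(86/10) + 2.2·10^(83/10) + 2.4·10^(78/10) + 1.8·10^(96/10) = 7.995e+09.
L_eq = 10·log₁₀(7.995e+09/7) = 90.58 dB.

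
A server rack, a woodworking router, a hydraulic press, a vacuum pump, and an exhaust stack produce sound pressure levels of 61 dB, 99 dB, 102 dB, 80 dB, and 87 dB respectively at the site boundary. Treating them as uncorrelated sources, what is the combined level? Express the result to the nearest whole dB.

For uncorrelated sources the intensities add, so convert each level to linear form, sum, and take 10·log₁₀ of the total.
Σ 10^(L/10) = 10^(61/10) + 10^(99/10) + 10^(102/10) + 10^(80/10) + 10^(87/10) = 2.439e+10.
L_total = 10·log₁₀(2.439e+10) = 103.87 dB.

104 dB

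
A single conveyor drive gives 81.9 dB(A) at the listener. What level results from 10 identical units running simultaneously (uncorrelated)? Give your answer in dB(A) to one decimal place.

N identical incoherent sources raise the level by 10·log₁₀ N.
L_total = 81.9 + 10·log₁₀(10) = 81.9 + 10.000 = 91.90 dB(A).

91.9 dB(A)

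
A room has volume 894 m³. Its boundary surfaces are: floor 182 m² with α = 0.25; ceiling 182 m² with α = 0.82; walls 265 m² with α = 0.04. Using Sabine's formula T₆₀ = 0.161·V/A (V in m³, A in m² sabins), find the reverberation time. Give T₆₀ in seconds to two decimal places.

Summing Sᵢαᵢ: 182·0.25 + 182·0.82 + 265·0.04 = 205.34 m².
T₆₀ = 0.161 × 894 / 205.34 = 0.701 s.

0.70 s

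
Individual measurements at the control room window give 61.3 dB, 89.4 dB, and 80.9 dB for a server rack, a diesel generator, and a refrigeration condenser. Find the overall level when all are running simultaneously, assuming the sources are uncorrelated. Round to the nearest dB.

90 dB

Incoherent sources combine by intensity addition: L_total = 10·log₁₀(Σ 10^(L_i/10)).
Σ 10^(L/10) = 10^(61.3/10) + 10^(89.4/10) + 10^(80.9/10) = 9.953e+08.
L_total = 10·log₁₀(9.953e+08) = 89.98 dB.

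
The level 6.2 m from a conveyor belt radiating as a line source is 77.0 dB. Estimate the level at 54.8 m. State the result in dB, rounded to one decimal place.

67.5 dB

Line-source attenuation: ΔL = 10·log₁₀(r₂/r₁) = 10·log₁₀(54.8/6.2) = 9.464 dB.
L₂ = 77.0 − 10·log₁₀(54.8/6.2) = 77.0 − 9.464 = 67.54 dB.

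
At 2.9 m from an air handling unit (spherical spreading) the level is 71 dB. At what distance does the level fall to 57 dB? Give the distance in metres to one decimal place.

The 14.0 dB drop corresponds to a distance ratio of 10^(14.0/20) for a point source.
r₂ = 2.9·10^((71−57)/20) = 2.9·10^(14.0/20) = 14.53 m.

14.5 m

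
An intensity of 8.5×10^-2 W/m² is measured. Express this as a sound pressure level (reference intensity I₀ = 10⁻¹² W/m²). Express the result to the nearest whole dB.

109 dB

Dividing by I₀ shifts the exponent by 12: I/I₀ = 8.5×10^10.
L = 10·(0.9294 + 10) = 109.29 dB.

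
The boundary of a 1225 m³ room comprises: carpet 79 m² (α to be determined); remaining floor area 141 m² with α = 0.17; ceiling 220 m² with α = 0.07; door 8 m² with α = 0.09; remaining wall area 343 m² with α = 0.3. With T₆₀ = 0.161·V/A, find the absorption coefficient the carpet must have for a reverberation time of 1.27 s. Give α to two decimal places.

0.16

From T₆₀ = 0.161·V/A, the target T₆₀ = 1.27 s needs A = 0.161·1225/1.27 = 155.30 m².
Absorption from the other surfaces = 141·0.17 + 220·0.07 + 8·0.09 + 343·0.3 = 142.99 m², so the carpet must supply 12.31 m² over 79 m².
α = 12.31/79 = 0.156.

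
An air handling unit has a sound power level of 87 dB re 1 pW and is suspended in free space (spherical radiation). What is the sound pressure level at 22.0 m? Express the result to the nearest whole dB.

49 dB

L_p = L_w − 10·log₁₀(4π·r²) with r = 22.0 m.
4π·r² = 6082 m², 10·log₁₀ of that is 37.841 dB.
L_p = 87 − 37.841 = 49.16 dB.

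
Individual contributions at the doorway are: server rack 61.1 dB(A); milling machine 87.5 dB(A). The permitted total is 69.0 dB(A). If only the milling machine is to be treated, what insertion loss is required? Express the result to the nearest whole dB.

Everything except the milling machine sums to 10^(61.1/10) = 1.288e+06 in linear terms, 61.10 dB(A).
To meet 69.0 dB(A) overall, the treated milling machine may contribute at most 10^(69.0/10) − 1.288e+06 = 6.655e+06, i.e. 68.23 dB(A).
Required insertion loss = 87.5 − 68.23 = 19.27 dB.

19 dB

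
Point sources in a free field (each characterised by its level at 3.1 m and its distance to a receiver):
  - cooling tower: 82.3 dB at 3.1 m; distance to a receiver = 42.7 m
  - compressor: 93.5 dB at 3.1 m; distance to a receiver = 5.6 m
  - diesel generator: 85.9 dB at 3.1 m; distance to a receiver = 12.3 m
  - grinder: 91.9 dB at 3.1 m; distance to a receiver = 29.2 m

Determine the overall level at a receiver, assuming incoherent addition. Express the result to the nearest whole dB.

First find each source's level at the receiver (point-source: −20·log₁₀(r/r_ref)), then combine on an intensity basis.
cooling tower: 82.3 − 20·log₁₀(42.7/3.1) = 82.3 − 22.78 = 59.52 dB.
compressor: 93.5 − 20·log₁₀(5.6/3.1) = 93.5 − 5.14 = 88.36 dB.
diesel generator: 85.9 − 20·log₁₀(12.3/3.1) = 85.9 − 11.97 = 73.93 dB.
grinder: 91.9 − 20·log₁₀(29.2/3.1) = 91.9 − 19.48 = 72.42 dB.
Σ 10^(L/10) = 7.291e+08 → L_total = 10·log₁₀(7.291e+08) = 88.63 dB.

89 dB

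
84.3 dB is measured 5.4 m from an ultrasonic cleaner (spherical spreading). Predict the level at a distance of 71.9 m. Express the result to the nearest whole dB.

62 dB

Point-source attenuation: ΔL = 20·log₁₀(r₂/r₁) = 20·log₁₀(71.9/5.4) = 22.487 dB.
L₂ = 84.3 − 20·log₁₀(71.9/5.4) = 84.3 − 22.487 = 61.81 dB.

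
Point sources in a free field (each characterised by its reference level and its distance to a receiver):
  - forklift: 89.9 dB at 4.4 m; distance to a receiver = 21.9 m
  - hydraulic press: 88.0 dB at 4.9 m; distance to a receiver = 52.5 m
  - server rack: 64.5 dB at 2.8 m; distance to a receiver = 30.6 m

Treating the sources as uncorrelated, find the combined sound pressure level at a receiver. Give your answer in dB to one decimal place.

Propagate each source to the receiver with L = L_ref − 20·log₁₀(r/r_ref), then add intensities.
forklift: 89.9 − 20·log₁₀(21.9/4.4) = 89.9 − 13.94 = 75.96 dB.
hydraulic press: 88.0 − 20·log₁₀(52.5/4.9) = 88.0 − 20.60 = 67.40 dB.
server rack: 64.5 − 20·log₁₀(30.6/2.8) = 64.5 − 20.77 = 43.73 dB.
Σ 10^(L/10) = 4.497e+07 → L_total = 10·log₁₀(4.497e+07) = 76.53 dB.

76.5 dB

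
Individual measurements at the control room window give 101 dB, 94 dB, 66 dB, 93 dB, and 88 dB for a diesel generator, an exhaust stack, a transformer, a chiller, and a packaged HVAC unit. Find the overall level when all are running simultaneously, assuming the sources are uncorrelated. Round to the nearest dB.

102 dB

For uncorrelated sources the intensities add, so convert each level to linear form, sum, and take 10·log₁₀ of the total.
Σ 10^(L/10) = 10^(101/10) + 10^(94/10) + 10^(66/10) + 10^(93/10) + 10^(88/10) = 1.773e+10.
L_total = 10·log₁₀(1.773e+10) = 102.49 dB.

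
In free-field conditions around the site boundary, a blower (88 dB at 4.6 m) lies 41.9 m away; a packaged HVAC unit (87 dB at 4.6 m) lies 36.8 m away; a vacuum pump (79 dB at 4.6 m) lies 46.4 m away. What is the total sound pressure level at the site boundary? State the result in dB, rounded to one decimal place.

72.1 dB

Propagate each source to the receiver with L = L_ref − 20·log₁₀(r/r_ref), then add intensities.
blower: 88 − 20·log₁₀(41.9/4.6) = 88 − 19.19 = 68.81 dB.
packaged HVAC unit: 87 − 20·log₁₀(36.8/4.6) = 87 − 18.06 = 68.94 dB.
vacuum pump: 79 − 20·log₁₀(46.4/4.6) = 79 − 20.08 = 58.92 dB.
Σ 10^(L/10) = 1.622e+07 → L_total = 10·log₁₀(1.622e+07) = 72.10 dB.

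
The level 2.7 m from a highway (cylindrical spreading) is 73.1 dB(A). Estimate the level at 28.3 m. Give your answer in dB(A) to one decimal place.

Line-source attenuation: ΔL = 10·log₁₀(r₂/r₁) = 10·log₁₀(28.3/2.7) = 10.204 dB.
L₂ = 73.1 − 10·log₁₀(28.3/2.7) = 73.1 − 10.204 = 62.90 dB(A).

62.9 dB(A)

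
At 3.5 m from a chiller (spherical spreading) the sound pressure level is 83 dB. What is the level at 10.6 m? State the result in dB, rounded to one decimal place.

For a point source, L₂ = L₁ − 20·log₁₀(r₂/r₁).
L₂ = 83 − 20·log₁₀(10.6/3.5) = 83 − 9.625 = 73.38 dB.

73.4 dB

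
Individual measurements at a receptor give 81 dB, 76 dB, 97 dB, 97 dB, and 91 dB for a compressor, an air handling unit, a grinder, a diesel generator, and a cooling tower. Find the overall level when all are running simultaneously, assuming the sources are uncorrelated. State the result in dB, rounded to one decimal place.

100.6 dB

Incoherent sources combine by intensity addition: L_total = 10·log₁₀(Σ 10^(L_i/10)).
Σ 10^(L/10) = 10^(81/10) + 10^(76/10) + 10^(97/10) + 10^(97/10) + 10^(91/10) = 1.145e+10.
L_total = 10·log₁₀(1.145e+10) = 100.59 dB.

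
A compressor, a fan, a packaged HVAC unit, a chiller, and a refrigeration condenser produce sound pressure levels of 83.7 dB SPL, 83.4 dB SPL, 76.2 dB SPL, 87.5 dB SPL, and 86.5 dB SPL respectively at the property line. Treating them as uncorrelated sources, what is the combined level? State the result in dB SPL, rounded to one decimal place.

91.8 dB SPL

Incoherent sources combine by intensity addition: L_total = 10·log₁₀(Σ 10^(L_i/10)).
Σ 10^(L/10) = 10^(83.7/10) + 10^(83.4/10) + 10^(76.2/10) + 10^(87.5/10) + 10^(86.5/10) = 1.504e+09.
L_total = 10·log₁₀(1.504e+09) = 91.77 dB SPL.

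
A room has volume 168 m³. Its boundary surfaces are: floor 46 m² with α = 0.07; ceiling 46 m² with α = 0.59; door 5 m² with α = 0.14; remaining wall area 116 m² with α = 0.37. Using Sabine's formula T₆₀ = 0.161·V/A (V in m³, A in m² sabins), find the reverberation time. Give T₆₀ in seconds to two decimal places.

Summing Sᵢαᵢ: 46·0.07 + 46·0.59 + 5·0.14 + 116·0.37 = 73.98 m².
T₆₀ = 0.161 × 168 / 73.98 = 0.366 s.

0.37 s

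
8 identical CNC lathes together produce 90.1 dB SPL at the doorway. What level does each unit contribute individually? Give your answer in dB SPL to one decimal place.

81.1 dB SPL

For N identical incoherent sources L_total = L₁ + 10·log₁₀ N, so L₁ = 90.1 − 10·log₁₀(8) = 90.1 − 9.031.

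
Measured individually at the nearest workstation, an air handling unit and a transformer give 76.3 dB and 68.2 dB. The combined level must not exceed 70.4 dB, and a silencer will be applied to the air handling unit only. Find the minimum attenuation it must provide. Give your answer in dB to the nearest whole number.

10 dB

The untreated sources together contribute 10^(68.2/10) = 6.607e+06, i.e. 68.20 dB.
The limit corresponds to 10^(70.4/10) = 1.096e+07; subtracting the fixed part leaves 4.358e+06 for the air handling unit, i.e. 66.39 dB.
Required insertion loss = 76.3 − 66.39 = 9.91 dB.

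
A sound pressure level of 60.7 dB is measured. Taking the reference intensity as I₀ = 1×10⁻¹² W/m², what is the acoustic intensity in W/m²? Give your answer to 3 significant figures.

1.17e-06 W/m²

I = I₀·10^(L/10) = 10⁻¹² × 10^(60.7/10) = 10^(-5.930).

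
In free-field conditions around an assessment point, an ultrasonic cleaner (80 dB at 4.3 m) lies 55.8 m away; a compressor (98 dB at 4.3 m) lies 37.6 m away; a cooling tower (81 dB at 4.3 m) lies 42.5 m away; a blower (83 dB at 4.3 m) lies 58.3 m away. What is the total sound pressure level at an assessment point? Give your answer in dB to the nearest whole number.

Propagate each source to the receiver with L = L_ref − 20·log₁₀(r/r_ref), then add intensities.
ultrasonic cleaner: 80 − 20·log₁₀(55.8/4.3) = 80 − 22.26 = 57.74 dB.
compressor: 98 − 20·log₁₀(37.6/4.3) = 98 − 18.83 = 79.17 dB.
cooling tower: 81 − 20·log₁₀(42.5/4.3) = 81 − 19.90 = 61.10 dB.
blower: 83 − 20·log₁₀(58.3/4.3) = 83 − 22.64 = 60.36 dB.
Σ 10^(L/10) = 8.549e+07 → L_total = 10·log₁₀(8.549e+07) = 79.32 dB.

79 dB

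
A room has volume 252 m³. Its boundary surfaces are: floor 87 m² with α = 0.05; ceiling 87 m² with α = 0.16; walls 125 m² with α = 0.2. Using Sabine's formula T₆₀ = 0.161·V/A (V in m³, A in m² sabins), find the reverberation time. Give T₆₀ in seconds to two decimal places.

0.94 s

A = Σ Sᵢαᵢ = 87·0.05 + 87·0.16 + 125·0.2 = 43.27 m².
T₆₀ = 0.161·V/A = 0.161·252/43.27 = 0.938 s.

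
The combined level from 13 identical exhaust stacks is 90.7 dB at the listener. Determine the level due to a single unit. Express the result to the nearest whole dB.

80 dB

For N identical incoherent sources L_total = L₁ + 10·log₁₀ N, so L₁ = 90.7 − 10·log₁₀(13) = 90.7 − 11.139.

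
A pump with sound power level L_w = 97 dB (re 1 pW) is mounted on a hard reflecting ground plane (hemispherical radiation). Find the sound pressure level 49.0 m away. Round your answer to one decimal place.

L_p = L_w − 10·log₁₀(2π·r²) with r = 49.0 m.
2π·r² = 1.509e+04 m², 10·log₁₀ of that is 41.786 dB.
L_p = 97 − 41.786 = 55.21 dB.

55.2 dB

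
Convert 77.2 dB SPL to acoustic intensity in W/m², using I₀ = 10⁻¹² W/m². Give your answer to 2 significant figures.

5.2e-05 W/m²

I = I₀·10^(L/10) = 10⁻¹² × 10^(77.2/10) = 10^(-4.280).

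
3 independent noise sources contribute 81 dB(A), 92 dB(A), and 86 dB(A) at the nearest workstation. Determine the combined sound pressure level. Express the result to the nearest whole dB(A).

93 dB(A)

Incoherent sources combine by intensity addition: L_total = 10·log₁₀(Σ 10^(L_i/10)).
Σ 10^(L/10) = 10^(81/10) + 10^(92/10) + 10^(86/10) = 2.109e+09.
L_total = 10·log₁₀(2.109e+09) = 93.24 dB(A).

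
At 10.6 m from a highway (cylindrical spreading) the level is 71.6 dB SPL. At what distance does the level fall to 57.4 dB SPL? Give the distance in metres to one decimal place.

278.8 m

For a line source L₁ − L₂ = 10·log₁₀(r₂/r₁), so r₂ = r₁·10^((L₁−L₂)/10).
r₂ = 10.6·10^((71.6−57.4)/10) = 10.6·10^(14.2/10) = 278.81 m.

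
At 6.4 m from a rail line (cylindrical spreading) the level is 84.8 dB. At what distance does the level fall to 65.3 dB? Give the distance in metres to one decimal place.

Line-source spreading drops the level by 10·log₁₀(r₂/r₁); inverting, r₂/r₁ = 10^(ΔL/10).
r₂ = 6.4·10^((84.8−65.3)/10) = 6.4·10^(19.5/10) = 570.40 m.

570.4 m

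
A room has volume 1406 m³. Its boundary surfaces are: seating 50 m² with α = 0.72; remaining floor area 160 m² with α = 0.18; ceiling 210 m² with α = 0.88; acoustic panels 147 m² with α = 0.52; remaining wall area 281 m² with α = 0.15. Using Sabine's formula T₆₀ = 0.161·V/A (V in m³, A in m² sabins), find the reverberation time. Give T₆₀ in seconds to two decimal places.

Summing Sᵢαᵢ: 50·0.72 + 160·0.18 + 210·0.88 + 147·0.52 + 281·0.15 = 368.19 m².
T₆₀ = 0.161 × 1406 / 368.19 = 0.615 s.

0.61 s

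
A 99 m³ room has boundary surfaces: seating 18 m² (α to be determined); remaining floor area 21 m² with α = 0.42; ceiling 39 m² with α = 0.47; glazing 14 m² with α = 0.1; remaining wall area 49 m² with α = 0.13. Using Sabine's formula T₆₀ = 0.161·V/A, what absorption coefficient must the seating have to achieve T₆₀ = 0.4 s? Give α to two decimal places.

A = 0.161·V/T₆₀ = 0.161·99/0.4 = 39.85 m² sabins.
Absorption from the other surfaces = 21·0.42 + 39·0.47 + 14·0.1 + 49·0.13 = 34.92 m², so the seating must supply 4.93 m² over 18 m².
α = 4.93/18 = 0.274.

0.27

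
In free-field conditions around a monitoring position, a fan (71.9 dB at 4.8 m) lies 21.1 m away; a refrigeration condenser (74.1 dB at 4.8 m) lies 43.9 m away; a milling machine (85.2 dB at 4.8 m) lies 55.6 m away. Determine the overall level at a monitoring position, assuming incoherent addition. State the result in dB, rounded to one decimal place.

65.5 dB

First find each source's level at the receiver (point-source: −20·log₁₀(r/r_ref)), then combine on an intensity basis.
fan: 71.9 − 20·log₁₀(21.1/4.8) = 71.9 − 12.86 = 59.04 dB.
refrigeration condenser: 74.1 − 20·log₁₀(43.9/4.8) = 74.1 − 19.22 = 54.88 dB.
milling machine: 85.2 − 20·log₁₀(55.6/4.8) = 85.2 − 21.28 = 63.92 dB.
Σ 10^(L/10) = 3.577e+06 → L_total = 10·log₁₀(3.577e+06) = 65.53 dB.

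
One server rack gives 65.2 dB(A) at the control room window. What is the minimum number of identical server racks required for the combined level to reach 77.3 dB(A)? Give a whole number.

17

N identical sources give L₁ + 10·log₁₀ N, so require 10·log₁₀ N ≥ 77.3 − 65.2 = 12.1 dB.
N ≥ 10^(12.1/10) = 16.218, so N = 17.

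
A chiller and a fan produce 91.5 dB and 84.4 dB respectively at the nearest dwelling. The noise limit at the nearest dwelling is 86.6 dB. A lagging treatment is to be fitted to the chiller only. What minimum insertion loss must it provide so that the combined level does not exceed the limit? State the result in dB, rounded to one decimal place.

The untreated sources together contribute 10^(84.4/10) = 2.754e+08, i.e. 84.40 dB.
To meet 86.6 dB overall, the treated chiller may contribute at most 10^(86.6/10) − 2.754e+08 = 1.817e+08, i.e. 82.59 dB.
So the chiller must be reduced from 91.5 to 82.59 dB: IL = 8.91 dB.

8.9 dB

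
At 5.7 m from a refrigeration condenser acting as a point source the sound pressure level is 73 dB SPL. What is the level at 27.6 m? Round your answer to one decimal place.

59.3 dB SPL

Spherical spreading from a point source gives a 20·log₁₀(r₂/r₁) drop.
L₂ = 73 − 20·log₁₀(27.6/5.7) = 73 − 13.701 = 59.30 dB SPL.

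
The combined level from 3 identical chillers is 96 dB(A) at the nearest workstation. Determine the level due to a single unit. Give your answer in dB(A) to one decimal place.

Dividing the total intensity by 3 lowers the level by 10·log₁₀ 3 = 4.771 dB: L₁ = 96 − 4.771.

91.2 dB(A)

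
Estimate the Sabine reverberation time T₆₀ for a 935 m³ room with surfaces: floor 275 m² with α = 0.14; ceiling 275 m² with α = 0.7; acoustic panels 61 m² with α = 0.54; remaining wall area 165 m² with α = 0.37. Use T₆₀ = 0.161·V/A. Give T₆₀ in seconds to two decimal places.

Total absorption A = 275·0.14 + 275·0.7 + 61·0.54 + 165·0.37 = 324.99 m² sabins.
T₆₀ = 0.161 × 935 / 324.99 = 0.463 s.

0.46 s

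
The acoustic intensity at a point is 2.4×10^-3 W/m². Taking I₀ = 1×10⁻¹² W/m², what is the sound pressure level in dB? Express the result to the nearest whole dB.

94 dB

I/I₀ = 2.4×10^-3/10⁻¹² = 2.4×10^9, and L = 10·log₁₀(I/I₀).
L = 10·(0.3802 + 9) = 93.80 dB.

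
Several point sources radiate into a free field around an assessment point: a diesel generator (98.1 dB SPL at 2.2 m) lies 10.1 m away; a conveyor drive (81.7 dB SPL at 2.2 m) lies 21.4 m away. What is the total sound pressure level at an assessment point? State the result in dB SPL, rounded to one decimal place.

Apply inverse-square spreading to bring every level to the receiver, then sum 10^(L/10).
diesel generator: 98.1 − 20·log₁₀(10.1/2.2) = 98.1 − 13.24 = 84.86 dB SPL.
conveyor drive: 81.7 − 20·log₁₀(21.4/2.2) = 81.7 − 19.76 = 61.94 dB SPL.
Σ 10^(L/10) = 3.079e+08 → L_total = 10·log₁₀(3.079e+08) = 84.88 dB SPL.

84.9 dB SPL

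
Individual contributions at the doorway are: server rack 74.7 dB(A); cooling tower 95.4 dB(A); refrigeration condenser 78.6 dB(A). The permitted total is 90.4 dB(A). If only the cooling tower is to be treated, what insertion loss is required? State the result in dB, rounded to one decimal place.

5.4 dB

Fixed contribution from the other sources: Σ 10^(L/10) = 10^(74.7/10) + 10^(78.6/10) = 1.020e+08 (80.08 dB(A)).
To meet 90.4 dB(A) overall, the treated cooling tower may contribute at most 10^(90.4/10) − 1.020e+08 = 9.945e+08, i.e. 89.98 dB(A).
Required insertion loss = 95.4 − 89.98 = 5.42 dB.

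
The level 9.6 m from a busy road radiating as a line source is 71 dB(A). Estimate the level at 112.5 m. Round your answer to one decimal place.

60.3 dB(A)

Line-source attenuation: ΔL = 10·log₁₀(r₂/r₁) = 10·log₁₀(112.5/9.6) = 10.689 dB.
L₂ = 71 − 10·log₁₀(112.5/9.6) = 71 − 10.689 = 60.31 dB(A).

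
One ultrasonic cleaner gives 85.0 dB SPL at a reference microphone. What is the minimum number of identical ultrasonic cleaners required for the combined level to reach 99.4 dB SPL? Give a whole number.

28

N identical sources give L₁ + 10·log₁₀ N, so require 10·log₁₀ N ≥ 99.4 − 85.0 = 14.4 dB.
N ≥ 10^(14.4/10) = 27.542, so N = 28.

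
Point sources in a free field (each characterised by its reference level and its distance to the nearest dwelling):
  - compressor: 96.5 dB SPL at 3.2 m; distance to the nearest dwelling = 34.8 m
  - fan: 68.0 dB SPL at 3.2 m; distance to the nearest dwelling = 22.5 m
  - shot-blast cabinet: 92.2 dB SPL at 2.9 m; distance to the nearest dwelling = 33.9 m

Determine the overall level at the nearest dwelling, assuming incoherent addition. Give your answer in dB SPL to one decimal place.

First find each source's level at the receiver (point-source: −20·log₁₀(r/r_ref)), then combine on an intensity basis.
compressor: 96.5 − 20·log₁₀(34.8/3.2) = 96.5 − 20.73 = 75.77 dB SPL.
fan: 68.0 − 20·log₁₀(22.5/3.2) = 68.0 − 16.94 = 51.06 dB SPL.
shot-blast cabinet: 92.2 − 20·log₁₀(33.9/2.9) = 92.2 − 21.36 = 70.84 dB SPL.
Σ 10^(L/10) = 5.004e+07 → L_total = 10·log₁₀(5.004e+07) = 76.99 dB SPL.

77.0 dB SPL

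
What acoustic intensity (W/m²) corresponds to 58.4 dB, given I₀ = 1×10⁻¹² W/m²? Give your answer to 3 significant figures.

6.92e-07 W/m²

L = 10·log₁₀(I/I₀) ⇒ I = I₀·10^(L/10) = 10⁻¹² × 10^5.84.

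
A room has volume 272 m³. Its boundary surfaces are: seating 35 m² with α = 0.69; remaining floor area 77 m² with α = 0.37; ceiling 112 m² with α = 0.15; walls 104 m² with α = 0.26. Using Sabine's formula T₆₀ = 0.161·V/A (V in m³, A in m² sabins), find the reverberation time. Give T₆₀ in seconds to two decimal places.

Summing Sᵢαᵢ: 35·0.69 + 77·0.37 + 112·0.15 + 104·0.26 = 96.48 m².
T₆₀ = 0.161·V/A = 0.161·272/96.48 = 0.454 s.

0.45 s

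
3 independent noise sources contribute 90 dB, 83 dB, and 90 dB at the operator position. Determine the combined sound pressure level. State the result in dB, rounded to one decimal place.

93.4 dB

Incoherent sources combine by intensity addition: L_total = 10·log₁₀(Σ 10^(L_i/10)).
Σ 10^(L/10) = 10^(90/10) + 10^(83/10) + 10^(90/10) = 2.200e+09.
L_total = 10·log₁₀(2.200e+09) = 93.42 dB.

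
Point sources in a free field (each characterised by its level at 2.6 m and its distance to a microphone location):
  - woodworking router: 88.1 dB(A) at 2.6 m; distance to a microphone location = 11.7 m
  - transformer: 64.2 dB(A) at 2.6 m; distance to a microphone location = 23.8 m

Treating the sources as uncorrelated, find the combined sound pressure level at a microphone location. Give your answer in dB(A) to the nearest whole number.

75 dB(A)

First find each source's level at the receiver (point-source: −20·log₁₀(r/r_ref)), then combine on an intensity basis.
woodworking router: 88.1 − 20·log₁₀(11.7/2.6) = 88.1 − 13.06 = 75.04 dB(A).
transformer: 64.2 − 20·log₁₀(23.8/2.6) = 64.2 − 19.23 = 44.97 dB(A).
Σ 10^(L/10) = 3.192e+07 → L_total = 10·log₁₀(3.192e+07) = 75.04 dB(A).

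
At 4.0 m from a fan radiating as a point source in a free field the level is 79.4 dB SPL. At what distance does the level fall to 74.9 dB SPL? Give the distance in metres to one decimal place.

For a point source L₁ − L₂ = 20·log₁₀(r₂/r₁), so r₂ = r₁·10^((L₁−L₂)/20).
r₂ = 4.0·10^((79.4−74.9)/20) = 4.0·10^(4.5/20) = 6.72 m.

6.7 m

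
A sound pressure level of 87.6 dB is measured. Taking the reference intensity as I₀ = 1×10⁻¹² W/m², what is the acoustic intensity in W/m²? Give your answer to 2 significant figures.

0.00058 W/m²

L = 10·log₁₀(I/I₀) ⇒ I = I₀·10^(L/10) = 10⁻¹² × 10^8.76.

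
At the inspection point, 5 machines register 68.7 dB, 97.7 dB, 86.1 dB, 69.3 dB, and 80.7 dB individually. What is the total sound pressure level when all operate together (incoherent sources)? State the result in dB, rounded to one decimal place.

For uncorrelated sources the intensities add, so convert each level to linear form, sum, and take 10·log₁₀ of the total.
Σ 10^(L/10) = 10^(68.7/10) + 10^(97.7/10) + 10^(86.1/10) + 10^(69.3/10) + 10^(80.7/10) = 6.429e+09.
L_total = 10·log₁₀(6.429e+09) = 98.08 dB.

98.1 dB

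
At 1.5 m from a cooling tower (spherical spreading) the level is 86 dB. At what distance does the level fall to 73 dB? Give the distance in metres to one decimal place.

6.7 m

For a point source L₁ − L₂ = 20·log₁₀(r₂/r₁), so r₂ = r₁·10^((L₁−L₂)/20).
r₂ = 1.5·10^((86−73)/20) = 1.5·10^(13.0/20) = 6.70 m.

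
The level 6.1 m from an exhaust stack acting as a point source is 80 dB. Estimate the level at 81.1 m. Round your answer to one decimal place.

For a point source, L₂ = L₁ − 20·log₁₀(r₂/r₁).
L₂ = 80 − 20·log₁₀(81.1/6.1) = 80 − 22.474 = 57.53 dB.

57.5 dB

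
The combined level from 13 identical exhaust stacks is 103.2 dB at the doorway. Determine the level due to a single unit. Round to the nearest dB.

13 equal contributions raise the level by 10·log₁₀ 13 = 11.139 dB, so each unit alone gives 103.2 − 11.139.

92 dB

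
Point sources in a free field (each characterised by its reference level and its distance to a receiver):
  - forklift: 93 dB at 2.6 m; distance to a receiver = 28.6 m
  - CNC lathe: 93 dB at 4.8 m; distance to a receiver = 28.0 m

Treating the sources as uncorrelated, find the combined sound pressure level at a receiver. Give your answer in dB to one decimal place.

First find each source's level at the receiver (point-source: −20·log₁₀(r/r_ref)), then combine on an intensity basis.
forklift: 93 − 20·log₁₀(28.6/2.6) = 93 − 20.83 = 72.17 dB.
CNC lathe: 93 − 20·log₁₀(28.0/4.8) = 93 − 15.32 = 77.68 dB.
Σ 10^(L/10) = 7.513e+07 → L_total = 10·log₁₀(7.513e+07) = 78.76 dB.

78.8 dB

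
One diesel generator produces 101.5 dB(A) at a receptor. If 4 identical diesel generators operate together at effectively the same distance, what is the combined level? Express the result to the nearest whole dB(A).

L_total = L₁ + 10·log₁₀ N for N identical incoherent sources.
L_total = 101.5 + 10·log₁₀(4) = 101.5 + 6.021 = 107.52 dB(A).

108 dB(A)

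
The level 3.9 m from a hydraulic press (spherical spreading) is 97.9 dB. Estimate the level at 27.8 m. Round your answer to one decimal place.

Point-source attenuation: ΔL = 20·log₁₀(r₂/r₁) = 20·log₁₀(27.8/3.9) = 17.060 dB.
L₂ = 97.9 − 20·log₁₀(27.8/3.9) = 97.9 − 17.060 = 80.84 dB.

80.8 dB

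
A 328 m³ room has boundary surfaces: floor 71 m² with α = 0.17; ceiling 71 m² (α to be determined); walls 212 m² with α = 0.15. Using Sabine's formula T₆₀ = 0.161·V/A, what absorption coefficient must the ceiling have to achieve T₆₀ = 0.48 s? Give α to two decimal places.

A = 0.161·V/T₆₀ = 0.161·328/0.48 = 110.02 m² sabins.
Absorption from the other surfaces = 71·0.17 + 212·0.15 = 43.87 m², so the ceiling must supply 66.15 m² over 71 m².
α = 66.15/71 = 0.932.

0.93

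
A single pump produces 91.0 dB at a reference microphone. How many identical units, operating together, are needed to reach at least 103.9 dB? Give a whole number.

N identical sources give L₁ + 10·log₁₀ N, so require 10·log₁₀ N ≥ 103.9 − 91.0 = 12.9 dB.
N ≥ 10^(12.9/10) = 19.498, so N = 20.

20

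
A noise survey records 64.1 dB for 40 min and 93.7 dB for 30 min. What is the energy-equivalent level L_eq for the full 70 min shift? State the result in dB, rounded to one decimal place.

Weight each interval's intensity by its duration and average over T = 70 min:
Σ tᵢ·10^(Lᵢ/10) = 40·10^(64.1/10) + 30·10^(93.7/10) = 7.043e+10.
L_eq = 10·log₁₀(7.043e+10/70) = 90.03 dB.

90.0 dB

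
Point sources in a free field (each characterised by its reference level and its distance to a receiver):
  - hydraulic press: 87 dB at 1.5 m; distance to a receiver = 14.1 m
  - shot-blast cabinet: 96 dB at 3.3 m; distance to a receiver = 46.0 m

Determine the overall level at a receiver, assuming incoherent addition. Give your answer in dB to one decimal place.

74.2 dB

First find each source's level at the receiver (point-source: −20·log₁₀(r/r_ref)), then combine on an intensity basis.
hydraulic press: 87 − 20·log₁₀(14.1/1.5) = 87 − 19.46 = 67.54 dB.
shot-blast cabinet: 96 − 20·log₁₀(46.0/3.3) = 96 − 22.88 = 73.12 dB.
Σ 10^(L/10) = 2.616e+07 → L_total = 10·log₁₀(2.616e+07) = 74.18 dB.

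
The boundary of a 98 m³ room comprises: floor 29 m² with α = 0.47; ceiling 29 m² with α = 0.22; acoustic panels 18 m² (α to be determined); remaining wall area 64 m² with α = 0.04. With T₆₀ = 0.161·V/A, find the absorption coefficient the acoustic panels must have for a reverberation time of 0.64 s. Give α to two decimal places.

0.12

From T₆₀ = 0.161·V/A, the target T₆₀ = 0.64 s needs A = 0.161·98/0.64 = 24.65 m².
Absorption from the other surfaces = 29·0.47 + 29·0.22 + 64·0.04 = 22.57 m², so the acoustic panels must supply 2.08 m² over 18 m².
α = 2.08/18 = 0.116.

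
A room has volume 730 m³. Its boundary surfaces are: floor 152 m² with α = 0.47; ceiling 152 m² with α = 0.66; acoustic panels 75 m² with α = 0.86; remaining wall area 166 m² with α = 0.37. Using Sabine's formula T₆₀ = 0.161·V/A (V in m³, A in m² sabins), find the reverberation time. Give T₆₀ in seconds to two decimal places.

A = Σ Sᵢαᵢ = 152·0.47 + 152·0.66 + 75·0.86 + 166·0.37 = 297.68 m².
T₆₀ = 0.161 × 730 / 297.68 = 0.395 s.

0.39 s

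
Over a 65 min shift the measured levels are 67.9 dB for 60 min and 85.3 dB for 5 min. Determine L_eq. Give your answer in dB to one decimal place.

75.0 dB

The energy average is taken in the linear domain: L_eq = 10·log₁₀[(Σ tᵢ·10^(Lᵢ/10))/T], T = 65 min.
Σ tᵢ·10^(Lᵢ/10) = 60·10^(67.9/10) + 5·10^(85.3/10) = 2.064e+09.
L_eq = 10·log₁₀(2.064e+09/65) = 75.02 dB.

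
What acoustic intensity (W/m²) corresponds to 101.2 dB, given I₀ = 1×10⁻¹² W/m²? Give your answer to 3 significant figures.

L = 10·log₁₀(I/I₀) ⇒ I = I₀·10^(L/10) = 10⁻¹² × 10^10.12.

0.0132 W/m²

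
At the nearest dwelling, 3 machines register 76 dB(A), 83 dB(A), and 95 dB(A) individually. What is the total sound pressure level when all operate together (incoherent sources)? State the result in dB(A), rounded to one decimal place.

For uncorrelated sources the intensities add, so convert each level to linear form, sum, and take 10·log₁₀ of the total.
Σ 10^(L/10) = 10^(76/10) + 10^(83/10) + 10^(95/10) = 3.402e+09.
L_total = 10·log₁₀(3.402e+09) = 95.32 dB(A).

95.3 dB(A)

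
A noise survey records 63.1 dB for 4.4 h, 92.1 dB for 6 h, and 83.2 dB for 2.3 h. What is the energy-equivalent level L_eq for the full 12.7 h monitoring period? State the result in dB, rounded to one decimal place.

The energy average is taken in the linear domain: L_eq = 10·log₁₀[(Σ tᵢ·10^(Lᵢ/10))/T], T = 12.7 h.
Σ tᵢ·10^(Lᵢ/10) = 4.4·10^(63.1/10) + 6·10^(92.1/10) + 2.3·10^(83.2/10) = 1.022e+10.
L_eq = 10·log₁₀(1.022e+10/12.7) = 89.06 dB.

89.1 dB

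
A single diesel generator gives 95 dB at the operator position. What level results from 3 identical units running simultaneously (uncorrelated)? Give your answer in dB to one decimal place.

99.8 dB

L_total = L₁ + 10·log₁₀ N for N identical incoherent sources.
L_total = 95 + 10·log₁₀(3) = 95 + 4.771 = 99.77 dB.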